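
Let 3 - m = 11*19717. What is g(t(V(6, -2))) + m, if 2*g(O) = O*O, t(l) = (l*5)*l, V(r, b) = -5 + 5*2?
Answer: -418143/2 ≈ -2.0907e+5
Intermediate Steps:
V(r, b) = 5 (V(r, b) = -5 + 10 = 5)
m = -216884 (m = 3 - 11*19717 = 3 - 1*216887 = 3 - 216887 = -216884)
t(l) = 5*l² (t(l) = (5*l)*l = 5*l²)
g(O) = O²/2 (g(O) = (O*O)/2 = O²/2)
g(t(V(6, -2))) + m = (5*5²)²/2 - 216884 = (5*25)²/2 - 216884 = (½)*125² - 216884 = (½)*15625 - 216884 = 15625/2 - 216884 = -418143/2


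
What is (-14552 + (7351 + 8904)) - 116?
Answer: 1587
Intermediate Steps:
(-14552 + (7351 + 8904)) - 116 = (-14552 + 16255) - 116 = 1703 - 116 = 1587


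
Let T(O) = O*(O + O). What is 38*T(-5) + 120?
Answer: 2020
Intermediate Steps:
T(O) = 2*O² (T(O) = O*(2*O) = 2*O²)
38*T(-5) + 120 = 38*(2*(-5)²) + 120 = 38*(2*25) + 120 = 38*50 + 120 = 1900 + 120 = 2020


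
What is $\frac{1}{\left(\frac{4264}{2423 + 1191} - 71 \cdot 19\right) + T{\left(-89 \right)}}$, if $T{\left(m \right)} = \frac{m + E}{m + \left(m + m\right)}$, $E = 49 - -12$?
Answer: $- \frac{37113}{50017757} \approx -0.000742$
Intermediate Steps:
$E = 61$ ($E = 49 + 12 = 61$)
$T{\left(m \right)} = \frac{61 + m}{3 m}$ ($T{\left(m \right)} = \frac{m + 61}{m + \left(m + m\right)} = \frac{61 + m}{m + 2 m} = \frac{61 + m}{3 m}$)
$\frac{1}{\left(\frac{4264}{2423 + 1191} - 71 \cdot 19\right) + T{\left(-89 \right)}} = \frac{1}{\left(\frac{4264}{2423 + 1191} - 71 \cdot 19\right) + \frac{61 - 89}{3 \left(-89\right)}} = \frac{1}{\left(\frac{4264}{3614} - 1349\right) + \frac{1}{3} \left(- \frac{1}{89}\right) \left(-28\right)} = \frac{1}{\left(4264 \cdot \frac{1}{3614} - 1349\right) + \frac{28}{267}} = \frac{1}{\left(\frac{164}{139} - 1349\right) + \frac{28}{267}} = \frac{1}{- \frac{187347}{139} + \frac{28}{267}} = \frac{1}{- \frac{50017757}{37113}} = - \frac{37113}{50017757}$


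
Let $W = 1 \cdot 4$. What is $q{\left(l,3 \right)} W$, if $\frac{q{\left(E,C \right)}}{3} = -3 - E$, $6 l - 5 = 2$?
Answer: $-50$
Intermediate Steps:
$l = \frac{7}{6}$ ($l = \frac{5}{6} + \frac{1}{6} \cdot 2 = \frac{5}{6} + \frac{1}{3} = \frac{7}{6} \approx 1.1667$)
$q{\left(E,C \right)} = -9 - 3 E$ ($q{\left(E,C \right)} = 3 \left(-3 - E\right) = -9 - 3 E$)
$W = 4$
$q{\left(l,3 \right)} W = \left(-9 - \frac{7}{2}\right) 4 = \left(- \frac{25}{2}\right) 4 = -50$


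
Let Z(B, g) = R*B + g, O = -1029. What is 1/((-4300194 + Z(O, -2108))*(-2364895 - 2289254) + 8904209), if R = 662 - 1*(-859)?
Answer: 1/27307813942448 ≈ 3.6620e-14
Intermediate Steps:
R = 1521 (R = 662 + 859 = 1521)
Z(B, g) = g + 1521*B (Z(B, g) = 1521*B + g = g + 1521*B)
1/((-4300194 + Z(O, -2108))*(-2364895 - 2289254) + 8904209) = 1/((-4300194 + (-2108 + 1521*(-1029)))*(-2364895 - 2289254) + 8904209) = 1/((-4300194 + (-2108 - 1565109))*(-4654149) + 8904209) = 1/((-4300194 - 1567217)*(-4654149) + 8904209) = 1/(-5867411*(-4654149) + 8904209) = 1/(27307805038239 + 8904209) = 1/27307813942448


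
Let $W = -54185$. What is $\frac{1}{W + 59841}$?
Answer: $\frac{1}{5656} \approx 0.0001768$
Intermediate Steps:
$\frac{1}{W + 59841} = \frac{1}{-54185 + 59841} = \frac{1}{5656}$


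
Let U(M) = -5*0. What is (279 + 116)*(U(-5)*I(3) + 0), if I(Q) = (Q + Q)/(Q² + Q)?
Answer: 0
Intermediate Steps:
I(Q) = 2*Q/(Q + Q²) (I(Q) = (2*Q)/(Q + Q²) = 2*Q/(Q + Q²))
U(M) = 0
(279 + 116)*(U(-5)*I(3) + 0) = (279 + 116)*(0*(2/(1 + 3)) + 0) = 395*(0*(2/4) + 0) = 395*(0*(2*(¼)) + 0) = 395*(0*(½) + 0) = 395*(0 + 0) = 395*0 = 0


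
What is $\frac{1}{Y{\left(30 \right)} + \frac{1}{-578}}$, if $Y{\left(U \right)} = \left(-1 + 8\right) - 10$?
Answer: $- \frac{578}{1735} \approx -0.33314$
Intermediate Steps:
$Y{\left(U \right)} = -3$ ($Y{\left(U \right)} = 7 - 10 = -3$)
$\frac{1}{Y{\left(30 \right)} + \frac{1}{-578}} = \frac{1}{-3 + \frac{1}{-578}} = \frac{1}{-3 - \frac{1}{578}} = \frac{1}{- \frac{1735}{578}} = - \frac{578}{1735}$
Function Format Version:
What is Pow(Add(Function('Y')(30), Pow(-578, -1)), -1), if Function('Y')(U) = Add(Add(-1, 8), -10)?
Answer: Rational(-578, 1735) ≈ -0.33314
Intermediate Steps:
Function('Y')(U) = -3 (Function('Y')(U) = Add(7, -10) = -3)
Pow(Add(Function('Y')(30), Pow(-578, -1)), -1) = Pow(Add(-3, Pow(-578, -1)), -1) = Pow(Add(-3, Rational(-1, 578)), -1) = Pow(Rational(-1735, 578), -1) = Rational(-578, 1735)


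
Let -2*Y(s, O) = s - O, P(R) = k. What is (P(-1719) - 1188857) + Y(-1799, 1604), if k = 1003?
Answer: -2372305/2 ≈ -1.1862e+6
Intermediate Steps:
P(R) = 1003
Y(s, O) = O/2 - s/2 (Y(s, O) = -(s - O)/2 = O/2 - s/2)
(P(-1719) - 1188857) + Y(-1799, 1604) = (1003 - 1188857) + ((½)*1604 - ½*(-1799)) = -1187854 + (802 + 1799/2) = -1187854 + 3403/2 = -2372305/2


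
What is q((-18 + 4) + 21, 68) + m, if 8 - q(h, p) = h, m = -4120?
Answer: -4119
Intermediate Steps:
q(h, p) = 8 - h
q((-18 + 4) + 21, 68) + m = (8 - ((-18 + 4) + 21)) - 4120 = (8 - (-14 + 21)) - 4120 = (8 - 1*7) - 4120 = (8 - 7) - 4120 = 1 - 4120 = -4119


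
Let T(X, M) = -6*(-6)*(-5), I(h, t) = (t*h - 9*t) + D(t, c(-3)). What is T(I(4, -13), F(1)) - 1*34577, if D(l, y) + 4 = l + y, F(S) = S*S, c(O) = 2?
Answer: -34757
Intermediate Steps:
F(S) = S²
D(l, y) = -4 + l + y (D(l, y) = -4 + (l + y) = -4 + l + y)
I(h, t) = -2 - 8*t + h*t (I(h, t) = (t*h - 9*t) + (-4 + t + 2) = (h*t - 9*t) + (-2 + t) = (-9*t + h*t) + (-2 + t) = -2 - 8*t + h*t)
T(X, M) = -180 (T(X, M) = 36*(-5) = -180)
T(I(4, -13), F(1)) - 1*34577 = -180 - 1*34577 = -180 - 34577 = -34757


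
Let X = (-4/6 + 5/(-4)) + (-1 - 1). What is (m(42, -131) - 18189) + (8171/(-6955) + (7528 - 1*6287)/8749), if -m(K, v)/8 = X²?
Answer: -1542902184529/84252870 ≈ -18313.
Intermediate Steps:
X = -47/12 (X = (-4*⅙ + 5*(-¼)) - 2 = (-⅔ - 5/4) - 2 = -23/12 - 2 = -47/12 ≈ -3.9167)
m(K, v) = -2209/18 (m(K, v) = -8*(-47/12)² = -8*2209/144 = -2209/18)
(m(42, -131) - 18189) + (8171/(-6955) + (7528 - 1*6287)/8749) = (-2209/18 - 18189) + (8171/(-6955) + (7528 - 1*6287)/8749) = -329611/18 + (8171*(-1/6955) + (7528 - 6287)*(1/8749)) = -329611/18 + (-8171/6955 + 1241*(1/8749)) = -329611/18 + (-8171/6955 + 1241/8749) = -329611/18 - 4835148/4680715 = -1542902184529/84252870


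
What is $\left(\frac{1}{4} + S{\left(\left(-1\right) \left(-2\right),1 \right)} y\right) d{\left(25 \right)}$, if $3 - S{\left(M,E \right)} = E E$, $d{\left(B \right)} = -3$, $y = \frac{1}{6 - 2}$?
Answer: $- \frac{9}{4} \approx -2.25$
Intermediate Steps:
$y = \frac{1}{4} \approx 0.25$
$S{\left(M,E \right)} = 3 - E^{2}$ ($S{\left(M,E \right)} = 3 - E E = 3 - E^{2}$)
$\left(\frac{1}{4} + S{\left(\left(-1\right) \left(-2\right),1 \right)} y\right) d{\left(25 \right)} = \left(\frac{1}{4} + \left(3 - 1^{2}\right) \frac{1}{4}\right) \left(-3\right) = \left(\frac{1}{4} + \left(3 - 1\right) \frac{1}{4}\right) \left(-3\right) = \left(\frac{1}{4} + 2 \cdot \frac{1}{4}\right) \left(-3\right) = \left(\frac{1}{4} + \frac{1}{2}\right) \left(-3\right) = \frac{3}{4} \left(-3\right) = - \frac{9}{4}$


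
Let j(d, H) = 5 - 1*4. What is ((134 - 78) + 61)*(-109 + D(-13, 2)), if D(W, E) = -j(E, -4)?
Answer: -12870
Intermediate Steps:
j(d, H) = 1 (j(d, H) = 5 - 4 = 1)
D(W, E) = -1 (D(W, E) = -1*1 = -1)
((134 - 78) + 61)*(-109 + D(-13, 2)) = ((134 - 78) + 61)*(-109 - 1) = (56 + 61)*(-110) = 117*(-110) = -12870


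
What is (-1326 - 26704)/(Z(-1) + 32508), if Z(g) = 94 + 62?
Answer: -14015/16332 ≈ -0.85813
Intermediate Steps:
Z(g) = 156
(-1326 - 26704)/(Z(-1) + 32508) = (-1326 - 26704)/(156 + 32508) = -28030/32664 = -28030*1/32664 = -14015/16332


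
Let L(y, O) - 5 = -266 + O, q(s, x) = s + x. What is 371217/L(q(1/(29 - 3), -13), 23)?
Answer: -53031/34 ≈ -1559.7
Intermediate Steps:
L(y, O) = -261 + O (L(y, O) = 5 + (-266 + O) = -261 + O)
371217/L(q(1/(29 - 3), -13), 23) = 371217/(-261 + 23) = 371217/(-238) = 371217*(-1/238) = -53031/34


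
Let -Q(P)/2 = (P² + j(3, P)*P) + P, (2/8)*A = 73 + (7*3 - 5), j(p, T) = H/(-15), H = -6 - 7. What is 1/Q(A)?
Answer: -15/3822016 ≈ -3.9246e-6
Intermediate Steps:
H = -13
j(p, T) = 13/15 (j(p, T) = -13/(-15) = -13*(-1/15) = 13/15)
A = 356 (A = 4*(73 + (7*3 - 5)) = 4*(73 + (21 - 5)) = 4*(73 + 16) = 4*89 = 356)
Q(P) = -2*P² - 56*P/15 (Q(P) = -2*((P² + 13*P/15) + P) = -2*(P² + 28*P/15) = -2*P² - 56*P/15)
1/Q(A) = 1/(-2/15*356*(28 + 15*356)) = 1/(-2/15*356*(28 + 5340)) = 1/(-2/15*356*5368) = 1/(-3822016/15) = -15/3822016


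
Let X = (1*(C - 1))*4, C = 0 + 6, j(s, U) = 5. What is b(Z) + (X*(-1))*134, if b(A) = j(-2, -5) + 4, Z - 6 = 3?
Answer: -2671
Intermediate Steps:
C = 6
Z = 9 (Z = 6 + 3 = 9)
X = 20 (X = (1*(6 - 1))*4 = (1*5)*4 = 5*4 = 20)
b(A) = 9 (b(A) = 5 + 4 = 9)
b(Z) + (X*(-1))*134 = 9 + (20*(-1))*134 = 9 - 20*134 = 9 - 2680 = -2671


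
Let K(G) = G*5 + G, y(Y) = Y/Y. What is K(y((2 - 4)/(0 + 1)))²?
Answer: 36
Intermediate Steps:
y(Y) = 1
K(G) = 6*G (K(G) = 5*G + G = 6*G)
K(y((2 - 4)/(0 + 1)))² = (6*1)² = 6² = 36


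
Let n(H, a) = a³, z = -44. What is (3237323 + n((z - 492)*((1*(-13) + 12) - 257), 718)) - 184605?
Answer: 373198950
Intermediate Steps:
(3237323 + n((z - 492)*((1*(-13) + 12) - 257), 718)) - 184605 = (3237323 + 718³) - 184605 = (3237323 + 370146232) - 184605 = 373383555 - 184605 = 373198950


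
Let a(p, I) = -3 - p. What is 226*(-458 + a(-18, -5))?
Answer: -100118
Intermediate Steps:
226*(-458 + a(-18, -5)) = 226*(-458 + (-3 - 1*(-18))) = 226*(-458 + (-3 + 18)) = 226*(-458 + 15) = 226*(-443) = -100118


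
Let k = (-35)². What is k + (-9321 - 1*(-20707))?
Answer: 12611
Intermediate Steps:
k = 1225
k + (-9321 - 1*(-20707)) = 1225 + (-9321 - 1*(-20707)) = 1225 + (-9321 + 20707) = 1225 + 11386 = 12611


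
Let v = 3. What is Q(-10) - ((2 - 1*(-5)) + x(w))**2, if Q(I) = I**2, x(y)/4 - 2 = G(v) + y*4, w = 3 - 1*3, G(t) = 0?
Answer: -125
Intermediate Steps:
w = 0 (w = 3 - 3 = 0)
x(y) = 8 + 16*y (x(y) = 8 + 4*(0 + y*4) = 8 + 4*(0 + 4*y) = 8 + 4*(4*y) = 8 + 16*y)
Q(-10) - ((2 - 1*(-5)) + x(w))**2 = (-10)**2 - ((2 - 1*(-5)) + (8 + 16*0))**2 = 100 - ((2 + 5) + (8 + 0))**2 = 100 - (7 + 8)**2 = 100 - 1*15**2 = 100 - 1*225 = 100 - 225 = -125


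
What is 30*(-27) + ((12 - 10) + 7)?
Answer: -801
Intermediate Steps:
30*(-27) + ((12 - 10) + 7) = -810 + (2 + 7) = -810 + 9 = -801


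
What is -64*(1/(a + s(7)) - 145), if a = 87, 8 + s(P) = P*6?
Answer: 1122816/121 ≈ 9279.5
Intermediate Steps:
s(P) = -8 + 6*P (s(P) = -8 + P*6 = -8 + 6*P)
-64*(1/(a + s(7)) - 145) = -64*(1/(87 + (-8 + 6*7)) - 145) = -64*(1/(87 + (-8 + 42)) - 145) = -64*(1/(87 + 34) - 145) = -64*(1/121 - 145) = -64*(-17544/121) = 1122816/121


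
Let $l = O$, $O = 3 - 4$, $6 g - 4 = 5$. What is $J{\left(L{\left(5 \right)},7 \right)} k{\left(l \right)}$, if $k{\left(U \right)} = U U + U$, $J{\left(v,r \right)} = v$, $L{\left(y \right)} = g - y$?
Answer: $0$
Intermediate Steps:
$g = \frac{3}{2}$ ($g = \frac{2}{3} + \frac{1}{6} \cdot 5 = \frac{2}{3} + \frac{5}{6} = \frac{3}{2} \approx 1.5$)
$O = -1$
$L{\left(y \right)} = \frac{3}{2} - y$
$l = -1$
$k{\left(U \right)} = U + U^{2}$ ($k{\left(U \right)} = U^{2} + U = U + U^{2}$)
$J{\left(L{\left(5 \right)},7 \right)} k{\left(l \right)} = \left(\frac{3}{2} - 5\right) \left(- (1 - 1)\right) = \left(\frac{3}{2} - 5\right) \left(\left(-1\right) 0\right) = \left(- \frac{7}{2}\right) 0 = 0$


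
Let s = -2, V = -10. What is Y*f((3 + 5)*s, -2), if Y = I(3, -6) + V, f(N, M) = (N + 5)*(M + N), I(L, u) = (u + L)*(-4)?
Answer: 396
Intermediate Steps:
I(L, u) = -4*L - 4*u (I(L, u) = (L + u)*(-4) = -4*L - 4*u)
f(N, M) = (5 + N)*(M + N)
Y = 2 (Y = (-4*3 - 4*(-6)) - 10 = (-12 + 24) - 10 = 12 - 10 = 2)
Y*f((3 + 5)*s, -2) = 2*(((3 + 5)*(-2))² + 5*(-2) + 5*((3 + 5)*(-2)) - 2*(3 + 5)*(-2)) = 2*((8*(-2))² - 10 + 5*(8*(-2)) - 16*(-2)) = 2*((-16)² - 10 + 5*(-16) - 2*(-16)) = 2*(256 - 10 - 80 + 32) = 2*198 = 396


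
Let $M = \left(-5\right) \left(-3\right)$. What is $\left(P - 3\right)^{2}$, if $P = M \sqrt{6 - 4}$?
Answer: $459 - 90 \sqrt{2} \approx 331.72$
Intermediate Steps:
$M = 15$
$P = 15 \sqrt{2}$ ($P = 15 \sqrt{6 - 4} = 15 \sqrt{2} \approx 21.213$)
$\left(P - 3\right)^{2} = \left(15 \sqrt{2} - 3\right)^{2} = \left(-3 + 15 \sqrt{2}\right)^{2}$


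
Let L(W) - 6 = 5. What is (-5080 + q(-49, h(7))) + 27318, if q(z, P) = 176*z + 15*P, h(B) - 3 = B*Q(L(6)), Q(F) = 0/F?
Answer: 13659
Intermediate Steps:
L(W) = 11 (L(W) = 6 + 5 = 11)
Q(F) = 0
h(B) = 3 (h(B) = 3 + B*0 = 3 + 0 = 3)
q(z, P) = 15*P + 176*z
(-5080 + q(-49, h(7))) + 27318 = (-5080 + (15*3 + 176*(-49))) + 27318 = (-5080 + (45 - 8624)) + 27318 = (-5080 - 8579) + 27318 = -13659 + 27318 = 13659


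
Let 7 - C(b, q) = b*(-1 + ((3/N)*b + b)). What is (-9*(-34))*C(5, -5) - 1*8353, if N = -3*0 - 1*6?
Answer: -8506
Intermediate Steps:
N = -6 (N = 0 - 6 = -6)
C(b, q) = 7 - b*(-1 + b/2) (C(b, q) = 7 - b*(-1 + ((3/(-6))*b + b)) = 7 - b*(-1 + ((3*(-⅙))*b + b)) = 7 - b*(-1 + (-b/2 + b)) = 7 - b*(-1 + b/2))
(-9*(-34))*C(5, -5) - 1*8353 = (-9*(-34))*(7 + 5 - ½*5²) - 1*8353 = 306*(7 + 5 - ½*25) - 8353 = 306*(7 + 5 - 25/2) - 8353 = 306*(-½) - 8353 = -153 - 8353 = -8506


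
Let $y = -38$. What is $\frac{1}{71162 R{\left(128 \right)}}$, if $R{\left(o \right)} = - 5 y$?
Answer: $\frac{1}{13520780} \approx 7.396 \cdot 10^{-8}$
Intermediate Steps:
$R{\left(o \right)} = 190$ ($R{\left(o \right)} = \left(-5\right) \left(-38\right) = 190$)
$\frac{1}{71162 R{\left(128 \right)}} = \frac{1}{71162 \cdot 190} = \frac{1}{71162} \cdot \frac{1}{190} = \frac{1}{13520780}$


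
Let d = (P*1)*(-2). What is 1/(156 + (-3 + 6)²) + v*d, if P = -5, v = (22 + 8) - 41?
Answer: -18149/165 ≈ -109.99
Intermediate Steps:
v = -11 (v = 30 - 41 = -11)
d = 10 (d = -5*1*(-2) = -5*(-2) = 10)
1/(156 + (-3 + 6)²) + v*d = 1/(156 + (-3 + 6)²) - 11*10 = 1/(156 + 3²) - 110 = 1/(156 + 9) - 110 = 1/165 - 110 = -18149/165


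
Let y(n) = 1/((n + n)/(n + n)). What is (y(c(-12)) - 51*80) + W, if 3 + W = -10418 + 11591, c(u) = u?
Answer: -2909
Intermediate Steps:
W = 1170 (W = -3 + (-10418 + 11591) = -3 + 1173 = 1170)
y(n) = 1 (y(n) = 1/((2*n)/((2*n))) = 1/((2*n)*(1/(2*n))) = 1/1 = 1)
(y(c(-12)) - 51*80) + W = (1 - 51*80) + 1170 = (1 - 4080) + 1170 = -4079 + 1170 = -2909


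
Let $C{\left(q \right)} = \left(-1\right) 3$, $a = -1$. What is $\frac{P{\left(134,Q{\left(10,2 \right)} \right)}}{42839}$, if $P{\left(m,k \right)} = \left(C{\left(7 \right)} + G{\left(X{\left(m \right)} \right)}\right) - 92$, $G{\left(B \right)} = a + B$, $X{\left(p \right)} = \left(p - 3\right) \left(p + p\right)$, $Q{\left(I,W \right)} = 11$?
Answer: $\frac{35012}{42839} \approx 0.81729$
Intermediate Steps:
$X{\left(p \right)} = 2 p \left(-3 + p\right)$ ($X{\left(p \right)} = \left(-3 + p\right) 2 p = 2 p \left(-3 + p\right)$)
$G{\left(B \right)} = -1 + B$
$C{\left(q \right)} = -3$
$P{\left(m,k \right)} = -96 + 2 m \left(-3 + m\right)$ ($P{\left(m,k \right)} = \left(-3 + \left(-1 + 2 m \left(-3 + m\right)\right)\right) - 92 = \left(-4 + 2 m \left(-3 + m\right)\right) - 92 = -96 + 2 m \left(-3 + m\right)$)
$\frac{P{\left(134,Q{\left(10,2 \right)} \right)}}{42839} = \frac{-96 + 2 \cdot 134 \left(-3 + 134\right)}{42839} = \left(-96 + 2 \cdot 134 \cdot 131\right) \frac{1}{42839} = \left(-96 + 35108\right) \frac{1}{42839} = 35012 \cdot \frac{1}{42839} = \frac{35012}{42839}$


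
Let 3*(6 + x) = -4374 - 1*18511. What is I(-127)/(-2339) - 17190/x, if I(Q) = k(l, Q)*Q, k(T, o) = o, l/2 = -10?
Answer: -248780257/53570117 ≈ -4.6440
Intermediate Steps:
l = -20 (l = 2*(-10) = -20)
I(Q) = Q² (I(Q) = Q*Q = Q²)
x = -22903/3 (x = -6 + (-4374 - 1*18511)/3 = -6 + (-4374 - 18511)/3 = -6 + (⅓)*(-22885) = -6 - 22885/3 = -22903/3 ≈ -7634.3)
I(-127)/(-2339) - 17190/x = (-127)²/(-2339) - 17190/(-22903/3) = 16129*(-1/2339) - 17190*(-3/22903) = -16129/2339 + 51570/22903 = -248780257/53570117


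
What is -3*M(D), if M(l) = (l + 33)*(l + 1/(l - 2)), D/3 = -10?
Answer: 8649/32 ≈ 270.28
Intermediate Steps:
D = -30 (D = 3*(-10) = -30)
M(l) = (33 + l)*(l + 1/(-2 + l))
-3*M(D) = -3*(33 + (-30)³ - 65*(-30) + 31*(-30)²)/(-2 - 30) = -3*(33 - 27000 + 1950 + 31*900)/(-32) = -(-3)*(33 - 27000 + 1950 + 27900)/32 = -(-3)*2883/32 = -3*(-2883/32) = 8649/32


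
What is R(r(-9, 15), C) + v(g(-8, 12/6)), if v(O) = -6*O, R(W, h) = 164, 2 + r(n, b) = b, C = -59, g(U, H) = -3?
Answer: 182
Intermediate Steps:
r(n, b) = -2 + b
R(r(-9, 15), C) + v(g(-8, 12/6)) = 164 - 6*(-3) = 164 + 18 = 182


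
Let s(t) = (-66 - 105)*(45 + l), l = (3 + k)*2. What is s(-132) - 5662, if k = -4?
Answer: -13015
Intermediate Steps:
l = -2 (l = (3 - 4)*2 = -1*2 = -2)
s(t) = -7353 (s(t) = (-66 - 105)*(45 - 2) = -171*43 = -7353)
s(-132) - 5662 = -7353 - 5662 = -13015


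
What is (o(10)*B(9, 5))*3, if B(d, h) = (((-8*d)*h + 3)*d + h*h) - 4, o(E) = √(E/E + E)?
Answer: -9576*√11 ≈ -31760.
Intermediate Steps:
o(E) = √(1 + E)
B(d, h) = -4 + h² + d*(3 - 8*d*h) (B(d, h) = ((-8*d*h + 3)*d + h²) - 4 = ((3 - 8*d*h)*d + h²) - 4 = (d*(3 - 8*d*h) + h²) - 4 = (h² + d*(3 - 8*d*h)) - 4 = -4 + h² + d*(3 - 8*d*h))
(o(10)*B(9, 5))*3 = (√(1 + 10)*(-4 + 5² + 3*9 - 8*5*9²))*3 = (√11*(-4 + 25 + 27 - 8*5*81))*3 = (√11*(-4 + 25 + 27 - 3240))*3 = (√11*(-3192))*3 = -3192*√11*3 = -9576*√11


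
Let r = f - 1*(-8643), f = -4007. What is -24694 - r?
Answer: -29330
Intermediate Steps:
r = 4636 (r = -4007 - 1*(-8643) = -4007 + 8643 = 4636)
-24694 - r = -24694 - 1*4636 = -24694 - 4636 = -29330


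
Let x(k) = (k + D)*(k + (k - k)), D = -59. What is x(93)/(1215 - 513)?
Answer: 527/117 ≈ 4.5043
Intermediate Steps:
x(k) = k*(-59 + k) (x(k) = (k - 59)*(k + (k - k)) = (-59 + k)*(k + 0) = (-59 + k)*k = k*(-59 + k))
x(93)/(1215 - 513) = (93*(-59 + 93))/(1215 - 513) = (93*34)/702 = 3162*(1/702) = 527/117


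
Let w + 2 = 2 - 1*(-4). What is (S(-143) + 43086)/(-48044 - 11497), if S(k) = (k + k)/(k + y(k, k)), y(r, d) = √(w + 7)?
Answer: -40028753/55313589 - 13*√11/55313589 ≈ -0.72367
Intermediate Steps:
w = 4 (w = -2 + (2 - 1*(-4)) = -2 + (2 + 4) = -2 + 6 = 4)
y(r, d) = √11 (y(r, d) = √(4 + 7) = √11)
S(k) = 2*k/(k + √11) (S(k) = (k + k)/(k + √11) = (2*k)/(k + √11) = 2*k/(k + √11))
(S(-143) + 43086)/(-48044 - 11497) = (2*(-143)/(-143 + √11) + 43086)/(-48044 - 11497) = (-286/(-143 + √11) + 43086)/(-59541) = (43086 - 286/(-143 + √11))*(-1/59541) = -14362/19847 + 286/(59541*(-143 + √11))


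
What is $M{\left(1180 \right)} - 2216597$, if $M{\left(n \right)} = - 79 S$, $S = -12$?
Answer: $-2215649$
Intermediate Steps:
$M{\left(n \right)} = 948$ ($M{\left(n \right)} = \left(-79\right) \left(-12\right) = 948$)
$M{\left(1180 \right)} - 2216597 = 948 - 2216597 = -2215649$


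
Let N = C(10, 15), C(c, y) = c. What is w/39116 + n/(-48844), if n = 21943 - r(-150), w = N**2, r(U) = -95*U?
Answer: -74008747/477645476 ≈ -0.15494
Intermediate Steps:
N = 10
w = 100 (w = 10**2 = 100)
n = 7693 (n = 21943 - (-95)*(-150) = 21943 - 1*14250 = 21943 - 14250 = 7693)
w/39116 + n/(-48844) = 100/39116 + 7693/(-48844) = 100*(1/39116) + 7693*(-1/48844) = 25/9779 - 7693/48844 = -74008747/477645476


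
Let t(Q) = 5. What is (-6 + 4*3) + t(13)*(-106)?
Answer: -524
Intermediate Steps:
(-6 + 4*3) + t(13)*(-106) = (-6 + 4*3) + 5*(-106) = (-6 + 12) - 530 = 6 - 530 = -524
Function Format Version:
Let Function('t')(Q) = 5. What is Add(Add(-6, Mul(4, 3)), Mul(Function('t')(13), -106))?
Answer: -524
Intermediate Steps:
Add(Add(-6, Mul(4, 3)), Mul(Function('t')(13), -106)) = Add(Add(-6, Mul(4, 3)), Mul(5, -106)) = Add(Add(-6, 12), -530) = Add(6, -530) = -524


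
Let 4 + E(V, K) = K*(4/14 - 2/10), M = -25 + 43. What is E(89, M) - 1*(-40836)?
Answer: 1429174/35 ≈ 40834.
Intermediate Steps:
M = 18
E(V, K) = -4 + 3*K/35 (E(V, K) = -4 + K*(4/14 - 2/10) = -4 + K*(4*(1/14) - 2*1/10) = -4 + K*(2/7 - 1/5) = -4 + K*(3/35) = -4 + 3*K/35)
E(89, M) - 1*(-40836) = (-4 + (3/35)*18) - 1*(-40836) = (-4 + 54/35) + 40836 = -86/35 + 40836 = 1429174/35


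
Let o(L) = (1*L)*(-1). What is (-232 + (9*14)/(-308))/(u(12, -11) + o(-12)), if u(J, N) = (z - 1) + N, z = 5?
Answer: -5113/110 ≈ -46.482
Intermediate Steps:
o(L) = -L (o(L) = L*(-1) = -L)
u(J, N) = 4 + N (u(J, N) = (5 - 1) + N = 4 + N)
(-232 + (9*14)/(-308))/(u(12, -11) + o(-12)) = (-232 + (9*14)/(-308))/((4 - 11) - 1*(-12)) = (-232 + 126*(-1/308))/(-7 + 12) = (-232 - 9/22)/5 = -5113/22*⅕ = -5113/110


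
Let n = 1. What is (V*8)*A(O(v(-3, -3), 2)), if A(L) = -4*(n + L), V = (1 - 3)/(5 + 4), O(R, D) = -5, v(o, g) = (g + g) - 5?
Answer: -256/9 ≈ -28.444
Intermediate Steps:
v(o, g) = -5 + 2*g (v(o, g) = 2*g - 5 = -5 + 2*g)
V = -2/9 ≈ -0.22222
A(L) = -4 - 4*L (A(L) = -4*(1 + L) = -4 - 4*L)
(V*8)*A(O(v(-3, -3), 2)) = (-2/9*8)*(-4 - 4*(-5)) = -16*(-4 + 20)/9 = -16/9*16 = -256/9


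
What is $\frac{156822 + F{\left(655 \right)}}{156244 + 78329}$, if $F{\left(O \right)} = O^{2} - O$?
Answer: $\frac{195064}{78191} \approx 2.4947$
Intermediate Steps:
$\frac{156822 + F{\left(655 \right)}}{156244 + 78329} = \frac{156822 + 655 \left(-1 + 655\right)}{156244 + 78329} = \frac{156822 + 655 \cdot 654}{234573} = \left(156822 + 428370\right) \frac{1}{234573} = 585192 \cdot \frac{1}{234573} = \frac{195064}{78191}$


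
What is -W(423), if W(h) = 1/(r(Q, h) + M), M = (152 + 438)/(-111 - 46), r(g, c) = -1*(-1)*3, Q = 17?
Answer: 157/119 ≈ 1.3193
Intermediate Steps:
r(g, c) = 3 (r(g, c) = 1*3 = 3)
M = -590/157 (M = 590/(-157) = 590*(-1/157) = -590/157 ≈ -3.7580)
W(h) = -157/119 (W(h) = 1/(3 - 590/157) = 1/(-119/157) = -157/119)
-W(423) = -1*(-157/119) = 157/119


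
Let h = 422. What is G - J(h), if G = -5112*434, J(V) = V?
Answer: -2219030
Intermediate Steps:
G = -2218608
G - J(h) = -2218608 - 1*422 = -2218608 - 422 = -2219030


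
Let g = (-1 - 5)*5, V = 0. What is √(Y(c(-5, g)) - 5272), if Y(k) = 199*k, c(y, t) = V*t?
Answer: 2*I*√1318 ≈ 72.609*I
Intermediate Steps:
g = -30 (g = -6*5 = -30)
c(y, t) = 0 (c(y, t) = 0*t = 0)
√(Y(c(-5, g)) - 5272) = √(199*0 - 5272) = √(0 - 5272) = √(-5272) = 2*I*√1318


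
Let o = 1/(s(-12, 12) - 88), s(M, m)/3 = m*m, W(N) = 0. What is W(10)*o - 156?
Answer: -156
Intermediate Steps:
s(M, m) = 3*m² (s(M, m) = 3*(m*m) = 3*m²)
o = 1/344 (o = 1/(3*12² - 88) = 1/(3*144 - 88) = 1/(432 - 88) = 1/344 ≈ 0.0029070)
W(10)*o - 156 = 0*(1/344) - 156 = 0 - 156 = -156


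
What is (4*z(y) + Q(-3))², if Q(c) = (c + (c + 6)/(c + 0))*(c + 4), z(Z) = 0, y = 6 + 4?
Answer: 16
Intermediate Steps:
y = 10
Q(c) = (4 + c)*(c + (6 + c)/c) (Q(c) = (c + (6 + c)/c)*(4 + c) = (4 + c)*(c + (6 + c)/c))
(4*z(y) + Q(-3))² = (4*0 + (10 + (-3)² + 5*(-3) + 24/(-3)))² = (0 + (10 + 9 - 15 + 24*(-⅓)))² = (0 + (10 + 9 - 15 - 8))² = (0 - 4)² = (-4)² = 16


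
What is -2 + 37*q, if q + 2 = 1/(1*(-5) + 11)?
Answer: -419/6 ≈ -69.833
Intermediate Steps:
q = -11/6 (q = -2 + 1/(1*(-5) + 11) = -2 + 1/(-5 + 11) = -2 + 1/6 = -11/6 ≈ -1.8333)
-2 + 37*q = -2 + 37*(-11/6) = -2 - 407/6 = -419/6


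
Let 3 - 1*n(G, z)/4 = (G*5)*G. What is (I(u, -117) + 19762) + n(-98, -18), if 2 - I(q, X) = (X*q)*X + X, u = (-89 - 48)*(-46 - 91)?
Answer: -257101028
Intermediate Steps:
n(G, z) = 12 - 20*G² (n(G, z) = 12 - 4*G*5*G = 12 - 4*5*G*G = 12 - 20*G²)
u = 18769 (u = -137*(-137) = 18769)
I(q, X) = 2 - X - q*X² (I(q, X) = 2 - ((X*q)*X + X) = 2 - (q*X² + X) = 2 - (X + q*X²) = 2 + (-X - q*X²) = 2 - X - q*X²)
(I(u, -117) + 19762) + n(-98, -18) = ((2 - 1*(-117) - 1*18769*(-117)²) + 19762) + (12 - 20*(-98)²) = ((2 + 117 - 1*18769*13689) + 19762) + (12 - 20*9604) = ((2 + 117 - 256928841) + 19762) + (12 - 192080) = (-256928722 + 19762) - 192068 = -256908960 - 192068 = -257101028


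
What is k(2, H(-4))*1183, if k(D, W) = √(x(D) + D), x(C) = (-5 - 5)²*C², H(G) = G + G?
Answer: 1183*√402 ≈ 23719.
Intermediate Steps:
H(G) = 2*G
x(C) = 100*C² (x(C) = (-10)²*C² = 100*C²)
k(D, W) = √(D + 100*D²) (k(D, W) = √(100*D² + D) = √(D + 100*D²))
k(2, H(-4))*1183 = √(2*(1 + 100*2))*1183 = √(2*(1 + 200))*1183 = √(2*201)*1183 = √402*1183 = 1183*√402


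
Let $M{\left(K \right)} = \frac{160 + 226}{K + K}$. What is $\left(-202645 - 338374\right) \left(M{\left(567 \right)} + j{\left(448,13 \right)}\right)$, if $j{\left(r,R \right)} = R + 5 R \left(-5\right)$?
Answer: $\frac{95604008509}{567} \approx 1.6861 \cdot 10^{8}$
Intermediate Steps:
$M{\left(K \right)} = \frac{193}{K}$ ($M{\left(K \right)} = \frac{386}{2 K} = 386 \frac{1}{2 K} = \frac{193}{K}$)
$j{\left(r,R \right)} = - 24 R$ ($j{\left(r,R \right)} = R - 25 R = - 24 R$)
$\left(-202645 - 338374\right) \left(M{\left(567 \right)} + j{\left(448,13 \right)}\right) = \left(-202645 - 338374\right) \left(\frac{193}{567} - 312\right) = - 541019 \left(193 \cdot \frac{1}{567} - 312\right) = - 541019 \left(\frac{193}{567} - 312\right) = \left(-541019\right) \left(- \frac{176711}{567}\right) = \frac{95604008509}{567}$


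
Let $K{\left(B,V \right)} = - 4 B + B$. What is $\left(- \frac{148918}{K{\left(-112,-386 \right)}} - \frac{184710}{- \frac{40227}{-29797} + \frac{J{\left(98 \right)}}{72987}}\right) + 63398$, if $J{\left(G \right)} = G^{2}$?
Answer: $- \frac{4772449023692705}{77333242488} \approx -61713.0$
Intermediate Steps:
$K{\left(B,V \right)} = - 3 B$
$\left(- \frac{148918}{K{\left(-112,-386 \right)}} - \frac{184710}{- \frac{40227}{-29797} + \frac{J{\left(98 \right)}}{72987}}\right) + 63398 = \left(- \frac{148918}{\left(-3\right) \left(-112\right)} - \frac{184710}{- \frac{40227}{-29797} + \frac{98^{2}}{72987}}\right) + 63398 = \left(- \frac{148918}{336} - \frac{184710}{\left(-40227\right) \left(- \frac{1}{29797}\right) + 9604 \cdot \frac{1}{72987}}\right) + 63398 = \left(\left(-148918\right) \frac{1}{336} - \frac{184710}{\frac{40227}{29797} + \frac{9604}{72987}}\right) + 63398 = \left(- \frac{10637}{24} - \frac{184710}{\frac{3222218437}{2174793639}}\right) + 63398 = \left(- \frac{10637}{24} - \frac{401706133059690}{3222218437}\right) + 63398 = - \frac{9675221930946929}{77333242488} + 63398 = - \frac{4772449023692705}{77333242488}$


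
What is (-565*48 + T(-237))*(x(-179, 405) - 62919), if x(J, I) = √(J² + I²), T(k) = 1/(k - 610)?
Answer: 1445289761079/847 - 22970641*√196066/847 ≈ 1.6944e+9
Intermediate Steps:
T(k) = 1/(-610 + k)
x(J, I) = √(I² + J²)
(-565*48 + T(-237))*(x(-179, 405) - 62919) = (-565*48 + 1/(-610 - 237))*(√(405² + (-179)²) - 62919) = (-27120 + 1/(-847))*(√(164025 + 32041) - 62919) = (-27120 - 1/847)*(√196066 - 62919) = -22970641*(-62919 + √196066)/847 = 1445289761079/847 - 22970641*√196066/847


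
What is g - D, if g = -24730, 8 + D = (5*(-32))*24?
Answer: -20882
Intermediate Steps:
D = -3848 (D = -8 + (5*(-32))*24 = -8 - 160*24 = -8 - 3840 = -3848)
g - D = -24730 - 1*(-3848) = -24730 + 3848 = -20882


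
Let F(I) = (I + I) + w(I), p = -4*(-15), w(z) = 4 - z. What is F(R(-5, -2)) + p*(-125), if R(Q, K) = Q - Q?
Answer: -7496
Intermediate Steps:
R(Q, K) = 0
p = 60
F(I) = 4 + I (F(I) = (I + I) + (4 - I) = 2*I + (4 - I) = 4 + I)
F(R(-5, -2)) + p*(-125) = (4 + 0) + 60*(-125) = 4 - 7500 = -7496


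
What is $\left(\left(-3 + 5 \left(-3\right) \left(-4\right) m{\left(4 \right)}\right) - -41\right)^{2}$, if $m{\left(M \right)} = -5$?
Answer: $68644$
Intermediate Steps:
$\left(\left(-3 + 5 \left(-3\right) \left(-4\right) m{\left(4 \right)}\right) - -41\right)^{2} = \left(\left(-3 + 5 \left(-3\right) \left(-4\right) \left(-5\right)\right) - -41\right)^{2} = \left(\left(-3 + 5 \cdot 12 \left(-5\right)\right) + \left(30 + 11\right)\right)^{2} = \left(\left(-3 + 5 \left(-60\right)\right) + 41\right)^{2} = \left(\left(-3 - 300\right) + 41\right)^{2} = \left(-303 + 41\right)^{2} = \left(-262\right)^{2} = 68644$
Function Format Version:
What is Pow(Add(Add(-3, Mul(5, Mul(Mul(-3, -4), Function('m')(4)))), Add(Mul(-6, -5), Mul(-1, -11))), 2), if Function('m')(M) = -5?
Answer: 68644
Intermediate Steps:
Pow(Add(Add(-3, Mul(5, Mul(Mul(-3, -4), Function('m')(4)))), Add(Mul(-6, -5), Mul(-1, -11))), 2) = Pow(Add(Add(-3, Mul(5, Mul(Mul(-3, -4), -5))), Add(Mul(-6, -5), Mul(-1, -11))), 2) = Pow(Add(Add(-3, Mul(5, Mul(12, -5))), Add(30, 11)), 2) = Pow(Add(Add(-3, Mul(5, -60)), 41), 2) = Pow(Add(Add(-3, -300), 41), 2) = Pow(Add(-303, 41), 2) = Pow(-262, 2) = 68644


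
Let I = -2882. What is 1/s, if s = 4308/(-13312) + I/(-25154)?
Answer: -41856256/8749781 ≈ -4.7837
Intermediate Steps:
s = -8749781/41856256 (s = 4308/(-13312) - 2882/(-25154) = 4308*(-1/13312) - 2882*(-1/25154) = -1077/3328 + 1441/12577 = -8749781/41856256 ≈ -0.20904)
1/s = 1/(-8749781/41856256) = -41856256/8749781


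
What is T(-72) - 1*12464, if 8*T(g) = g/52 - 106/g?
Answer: -46665175/3744 ≈ -12464.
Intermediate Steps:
T(g) = -53/(4*g) + g/416 (T(g) = (g/52 - 106/g)/8 = (-106/g + g/52)/8 = -53/(4*g) + g/416)
T(-72) - 1*12464 = (1/416)*(-5512 + (-72)²)/(-72) - 1*12464 = (1/416)*(-1/72)*(-5512 + 5184) - 12464 = (1/416)*(-1/72)*(-328) - 12464 = 41/3744 - 12464 = -46665175/3744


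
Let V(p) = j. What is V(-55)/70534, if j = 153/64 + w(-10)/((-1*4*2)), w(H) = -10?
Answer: 233/4514176 ≈ 5.1615e-5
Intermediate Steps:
j = 233/64 (j = 153/64 - 10/(-1*4*2) = 153*(1/64) - 10/((-4*2)) = 153/64 - 10/(-8) = 153/64 - 10*(-⅛) = 153/64 + 5/4 = 233/64 ≈ 3.6406)
V(p) = 233/64
V(-55)/70534 = (233/64)/70534 = (233/64)*(1/70534) = 233/4514176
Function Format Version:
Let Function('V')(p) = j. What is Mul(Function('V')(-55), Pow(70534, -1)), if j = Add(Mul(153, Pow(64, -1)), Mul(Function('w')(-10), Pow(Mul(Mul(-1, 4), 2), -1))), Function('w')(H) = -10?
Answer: Rational(233, 4514176) ≈ 5.1615e-5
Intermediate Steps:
j = Rational(233, 64) (j = Add(Mul(153, Pow(64, -1)), Mul(-10, Pow(Mul(Mul(-1, 4), 2), -1))) = Add(Mul(153, Rational(1, 64)), Mul(-10, Pow(Mul(-4, 2), -1))) = Add(Rational(153, 64), Mul(-10, Pow(-8, -1))) = Add(Rational(153, 64), Mul(-10, Rational(-1, 8))) = Add(Rational(153, 64), Rational(5, 4)) = Rational(233, 64) ≈ 3.6406)
Function('V')(p) = Rational(233, 64)
Mul(Function('V')(-55), Pow(70534, -1)) = Mul(Rational(233, 64), Pow(70534, -1)) = Mul(Rational(233, 64), Rational(1, 70534)) = Rational(233, 4514176)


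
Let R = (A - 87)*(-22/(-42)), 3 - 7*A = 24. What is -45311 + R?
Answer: -317507/7 ≈ -45358.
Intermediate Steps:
A = -3 (A = 3/7 - ⅐*24 = 3/7 - 24/7 = -3)
R = -330/7 (R = (-3 - 87)*(-22/(-42)) = -(-1980)*(-1)/42 = -90*11/21 = -330/7 ≈ -47.143)
-45311 + R = -45311 - 330/7 = -317507/7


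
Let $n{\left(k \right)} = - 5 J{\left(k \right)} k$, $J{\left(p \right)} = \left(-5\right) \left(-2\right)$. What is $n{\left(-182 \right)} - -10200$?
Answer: $19300$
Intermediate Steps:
$J{\left(p \right)} = 10$
$n{\left(k \right)} = - 50 k$ ($n{\left(k \right)} = \left(-5\right) 10 k = - 50 k$)
$n{\left(-182 \right)} - -10200 = \left(-50\right) \left(-182\right) - -10200 = 9100 + 10200 = 19300$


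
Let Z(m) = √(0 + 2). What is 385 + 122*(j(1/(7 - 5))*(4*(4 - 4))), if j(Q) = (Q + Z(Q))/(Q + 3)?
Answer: 385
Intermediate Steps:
Z(m) = √2
j(Q) = (Q + √2)/(3 + Q) (j(Q) = (Q + √2)/(Q + 3) = (Q + √2)/(3 + Q))
385 + 122*(j(1/(7 - 5))*(4*(4 - 4))) = 385 + 122*(((1/(7 - 5) + √2)/(3 + 1/(7 - 5)))*(4*(4 - 4))) = 385 + 122*(((1/2 + √2)/(3 + 1/2))*(4*0)) = 385 + 122*(((½ + √2)/(3 + ½))*0) = 385 + 122*(((½ + √2)/(7/2))*0) = 385 + 122*((2*(½ + √2)/7)*0) = 385 + 122*((⅐ + 2*√2/7)*0) = 385 + 122*0 = 385 + 0 = 385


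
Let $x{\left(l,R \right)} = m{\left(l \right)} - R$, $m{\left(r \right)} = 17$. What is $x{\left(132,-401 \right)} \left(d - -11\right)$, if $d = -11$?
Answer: $0$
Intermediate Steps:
$x{\left(l,R \right)} = 17 - R$
$x{\left(132,-401 \right)} \left(d - -11\right) = \left(17 - -401\right) \left(-11 - -11\right) = \left(17 + 401\right) \left(-11 + 11\right) = 418 \cdot 0 = 0$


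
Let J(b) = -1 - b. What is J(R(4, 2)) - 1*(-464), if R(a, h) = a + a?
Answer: 455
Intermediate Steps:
R(a, h) = 2*a
J(R(4, 2)) - 1*(-464) = (-1 - 2*4) - 1*(-464) = (-1 - 1*8) + 464 = (-1 - 8) + 464 = -9 + 464 = 455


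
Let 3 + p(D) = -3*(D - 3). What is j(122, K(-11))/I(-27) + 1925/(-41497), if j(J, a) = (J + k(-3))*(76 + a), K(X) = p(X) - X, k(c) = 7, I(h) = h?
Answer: -24983119/41497 ≈ -602.05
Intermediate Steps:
p(D) = 6 - 3*D (p(D) = -3 - 3*(D - 3) = -3 - 3*(-3 + D) = -3 + (9 - 3*D) = 6 - 3*D)
K(X) = 6 - 4*X (K(X) = (6 - 3*X) - X = 6 - 4*X)
j(J, a) = (7 + J)*(76 + a) (j(J, a) = (J + 7)*(76 + a) = (7 + J)*(76 + a))
j(122, K(-11))/I(-27) + 1925/(-41497) = (532 + 7*(6 - 4*(-11)) + 76*122 + 122*(6 - 4*(-11)))/(-27) + 1925/(-41497) = (532 + 7*(6 + 44) + 9272 + 122*(6 + 44))*(-1/27) + 1925*(-1/41497) = (532 + 7*50 + 9272 + 122*50)*(-1/27) - 1925/41497 = (532 + 350 + 9272 + 6100)*(-1/27) - 1925/41497 = 16254*(-1/27) - 1925/41497 = -602 - 1925/41497 = -24983119/41497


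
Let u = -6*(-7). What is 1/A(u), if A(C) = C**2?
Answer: 1/1764 ≈ 0.00056689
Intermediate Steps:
u = 42
1/A(u) = 1/(42**2) = 1/1764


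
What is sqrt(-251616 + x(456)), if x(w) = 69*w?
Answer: 2*I*sqrt(55038) ≈ 469.2*I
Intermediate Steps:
sqrt(-251616 + x(456)) = sqrt(-251616 + 69*456) = sqrt(-251616 + 31464) = sqrt(-220152) = 2*I*sqrt(55038)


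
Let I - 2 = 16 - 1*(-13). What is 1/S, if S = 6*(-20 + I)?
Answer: 1/66 ≈ 0.015152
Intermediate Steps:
I = 31 (I = 2 + (16 - 1*(-13)) = 2 + (16 + 13) = 2 + 29 = 31)
S = 66 (S = 6*(-20 + 31) = 6*11 = 66)
1/S = 1/66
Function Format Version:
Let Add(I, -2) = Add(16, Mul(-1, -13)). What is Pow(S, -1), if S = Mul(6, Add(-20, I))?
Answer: Rational(1, 66) ≈ 0.015152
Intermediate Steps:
I = 31 (I = Add(2, Add(16, Mul(-1, -13))) = Add(2, Add(16, 13)) = Add(2, 29) = 31)
S = 66 (S = Mul(6, Add(-20, 31)) = Mul(6, 11) = 66)
Pow(S, -1) = Pow(66, -1) = Rational(1, 66)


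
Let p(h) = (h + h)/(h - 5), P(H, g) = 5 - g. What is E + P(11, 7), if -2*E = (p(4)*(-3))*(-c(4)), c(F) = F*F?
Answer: 190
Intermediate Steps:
c(F) = F**2
p(h) = 2*h/(-5 + h) (p(h) = (2*h)/(-5 + h) = 2*h/(-5 + h))
E = 192 (E = -(2*4/(-5 + 4))*(-3)*(-1*4**2)/2 = -(2*4/(-1))*(-3)*(-1*16)/2 = -(2*4*(-1))*(-3)*(-16)/2 = -(-8*(-3))*(-16)/2 = -12*(-16) = -1/2*(-384) = 192)
E + P(11, 7) = 192 + (5 - 1*7) = 192 + (5 - 7) = 192 - 2 = 190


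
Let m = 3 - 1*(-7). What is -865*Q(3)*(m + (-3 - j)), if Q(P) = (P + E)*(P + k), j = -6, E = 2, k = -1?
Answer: -112450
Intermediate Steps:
m = 10 (m = 3 + 7 = 10)
Q(P) = (-1 + P)*(2 + P) (Q(P) = (P + 2)*(P - 1) = (2 + P)*(-1 + P) = (-1 + P)*(2 + P))
-865*Q(3)*(m + (-3 - j)) = -865*(-2 + 3 + 3²)*(10 + (-3 - 1*(-6))) = -865*(-2 + 3 + 9)*(10 + (-3 + 6)) = -8650*(10 + 3) = -8650*13 = -865*130 = -112450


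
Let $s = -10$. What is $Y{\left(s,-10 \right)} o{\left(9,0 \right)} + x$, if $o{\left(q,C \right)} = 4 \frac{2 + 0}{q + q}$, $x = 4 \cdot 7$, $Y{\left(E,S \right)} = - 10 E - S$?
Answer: $\frac{692}{9} \approx 76.889$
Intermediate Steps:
$Y{\left(E,S \right)} = - S - 10 E$
$x = 28$
$o{\left(q,C \right)} = \frac{4}{q}$ ($o{\left(q,C \right)} = 4 \frac{2}{2 q} = 4 \cdot 2 \frac{1}{2 q} = \frac{4}{q}$)
$Y{\left(s,-10 \right)} o{\left(9,0 \right)} + x = \left(\left(-1\right) \left(-10\right) - -100\right) \frac{4}{9} + 28 = \left(10 + 100\right) 4 \cdot \frac{1}{9} + 28 = 110 \cdot \frac{4}{9} + 28 = \frac{440}{9} + 28 = \frac{692}{9}$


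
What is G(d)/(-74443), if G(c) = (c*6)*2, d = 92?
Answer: -1104/74443 ≈ -0.014830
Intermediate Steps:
G(c) = 12*c (G(c) = (6*c)*2 = 12*c)
G(d)/(-74443) = (12*92)/(-74443) = 1104*(-1/74443) = -1104/74443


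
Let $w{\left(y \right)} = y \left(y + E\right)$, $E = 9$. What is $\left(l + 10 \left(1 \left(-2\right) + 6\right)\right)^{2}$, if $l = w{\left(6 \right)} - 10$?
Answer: $14400$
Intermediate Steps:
$w{\left(y \right)} = y \left(9 + y\right)$ ($w{\left(y \right)} = y \left(y + 9\right) = y \left(9 + y\right)$)
$l = 80$ ($l = 6 \left(9 + 6\right) - 10 = 6 \cdot 15 - 10 = 90 - 10 = 80$)
$\left(l + 10 \left(1 \left(-2\right) + 6\right)\right)^{2} = \left(80 + 10 \left(1 \left(-2\right) + 6\right)\right)^{2} = \left(80 + 10 \left(-2 + 6\right)\right)^{2} = \left(80 + 10 \cdot 4\right)^{2} = \left(80 + 40\right)^{2} = 120^{2} = 14400$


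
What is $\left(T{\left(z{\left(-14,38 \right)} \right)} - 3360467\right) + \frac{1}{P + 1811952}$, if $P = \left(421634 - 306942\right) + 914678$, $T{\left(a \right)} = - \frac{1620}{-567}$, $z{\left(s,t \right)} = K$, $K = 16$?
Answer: $- \frac{66837124895171}{19889254} \approx -3.3605 \cdot 10^{6}$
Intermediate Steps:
$z{\left(s,t \right)} = 16$
$T{\left(a \right)} = \frac{20}{7}$ ($T{\left(a \right)} = \left(-1620\right) \left(- \frac{1}{567}\right) = \frac{20}{7}$)
$P = 1029370$ ($P = 114692 + 914678 = 1029370$)
$\left(T{\left(z{\left(-14,38 \right)} \right)} - 3360467\right) + \frac{1}{P + 1811952} = \left(\frac{20}{7} - 3360467\right) + \frac{1}{1029370 + 1811952} = - \frac{23523249}{7} + \frac{1}{2841322} = - \frac{66837124895171}{19889254}$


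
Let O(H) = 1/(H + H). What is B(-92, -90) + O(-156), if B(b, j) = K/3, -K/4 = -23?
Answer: 3189/104 ≈ 30.663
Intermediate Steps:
K = 92 (K = -4*(-23) = 92)
B(b, j) = 92/3
O(H) = 1/(2*H)
B(-92, -90) + O(-156) = 92/3 + (½)/(-156) = 92/3 + (½)*(-1/156) = 92/3 - 1/312 = 3189/104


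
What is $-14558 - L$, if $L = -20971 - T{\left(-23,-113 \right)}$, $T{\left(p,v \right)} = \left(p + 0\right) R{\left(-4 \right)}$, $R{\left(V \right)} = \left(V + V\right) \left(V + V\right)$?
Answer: $4941$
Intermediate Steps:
$R{\left(V \right)} = 4 V^{2}$ ($R{\left(V \right)} = 2 V 2 V = 4 V^{2}$)
$T{\left(p,v \right)} = 64 p$ ($T{\left(p,v \right)} = \left(p + 0\right) 4 \left(-4\right)^{2} = p 4 \cdot 16 = p 64 = 64 p$)
$L = -19499$ ($L = -20971 - 64 \left(-23\right) = -20971 - -1472 = -20971 + 1472 = -19499$)
$-14558 - L = -14558 - -19499 = -14558 + 19499 = 4941$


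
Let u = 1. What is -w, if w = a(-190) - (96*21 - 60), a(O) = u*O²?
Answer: -34144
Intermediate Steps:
a(O) = O² (a(O) = 1*O² = O²)
w = 34144 (w = (-190)² - (96*21 - 60) = 36100 - (2016 - 60) = 36100 - 1*1956 = 36100 - 1956 = 34144)
-w = -1*34144 = -34144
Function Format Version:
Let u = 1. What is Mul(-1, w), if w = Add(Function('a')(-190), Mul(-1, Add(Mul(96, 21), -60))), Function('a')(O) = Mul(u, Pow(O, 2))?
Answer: -34144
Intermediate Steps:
Function('a')(O) = Pow(O, 2) (Function('a')(O) = Mul(1, Pow(O, 2)) = Pow(O, 2))
w = 34144 (w = Add(Pow(-190, 2), Mul(-1, Add(Mul(96, 21), -60))) = Add(36100, Mul(-1, Add(2016, -60))) = Add(36100, Mul(-1, 1956)) = Add(36100, -1956) = 34144)
Mul(-1, w) = Mul(-1, 34144) = -34144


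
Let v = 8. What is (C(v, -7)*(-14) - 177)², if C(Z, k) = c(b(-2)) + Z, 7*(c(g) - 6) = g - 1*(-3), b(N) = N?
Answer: 140625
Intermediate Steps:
c(g) = 45/7 + g/7 (c(g) = 6 + (g - 1*(-3))/7 = 6 + (g + 3)/7 = 6 + (3 + g)/7 = 6 + (3/7 + g/7) = 45/7 + g/7)
C(Z, k) = 43/7 + Z (C(Z, k) = (45/7 + (⅐)*(-2)) + Z = (45/7 - 2/7) + Z = 43/7 + Z)
(C(v, -7)*(-14) - 177)² = ((43/7 + 8)*(-14) - 177)² = ((99/7)*(-14) - 177)² = (-198 - 177)² = (-375)² = 140625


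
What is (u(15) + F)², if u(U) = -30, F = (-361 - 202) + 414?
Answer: 32041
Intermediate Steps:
F = -149 (F = -563 + 414 = -149)
(u(15) + F)² = (-30 - 149)² = (-179)² = 32041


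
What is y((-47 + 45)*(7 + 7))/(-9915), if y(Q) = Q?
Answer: 28/9915 ≈ 0.0028240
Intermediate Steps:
y((-47 + 45)*(7 + 7))/(-9915) = ((-47 + 45)*(7 + 7))/(-9915) = -2*14*(-1/9915) = -28*(-1/9915) = 28/9915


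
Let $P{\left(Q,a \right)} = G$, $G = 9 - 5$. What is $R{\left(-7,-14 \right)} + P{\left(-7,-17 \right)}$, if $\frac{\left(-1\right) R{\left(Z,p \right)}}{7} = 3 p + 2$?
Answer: $284$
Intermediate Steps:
$G = 4$ ($G = 9 - 5 = 4$)
$R{\left(Z,p \right)} = -14 - 21 p$ ($R{\left(Z,p \right)} = - 7 \left(3 p + 2\right) = - 7 \left(2 + 3 p\right) = -14 - 21 p$)
$P{\left(Q,a \right)} = 4$
$R{\left(-7,-14 \right)} + P{\left(-7,-17 \right)} = \left(-14 - -294\right) + 4 = \left(-14 + 294\right) + 4 = 280 + 4 = 284$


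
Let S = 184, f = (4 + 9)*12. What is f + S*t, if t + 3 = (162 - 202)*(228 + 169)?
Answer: -2922316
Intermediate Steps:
t = -15883 (t = -3 + (162 - 202)*(228 + 169) = -3 - 40*397 = -3 - 15880 = -15883)
f = 156 (f = 13*12 = 156)
f + S*t = 156 + 184*(-15883) = 156 - 2922472 = -2922316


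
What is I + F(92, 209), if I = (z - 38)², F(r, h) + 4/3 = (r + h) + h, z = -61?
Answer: 30929/3 ≈ 10310.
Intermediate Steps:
F(r, h) = -4/3 + r + 2*h (F(r, h) = -4/3 + ((r + h) + h) = -4/3 + ((h + r) + h) = -4/3 + (r + 2*h) = -4/3 + r + 2*h)
I = 9801 (I = (-61 - 38)² = (-99)² = 9801)
I + F(92, 209) = 9801 + (-4/3 + 92 + 2*209) = 9801 + (-4/3 + 92 + 418) = 9801 + 1526/3 = 30929/3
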